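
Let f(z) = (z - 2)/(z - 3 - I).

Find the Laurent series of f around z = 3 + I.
Put w = z - (3 + I), i.e. z = w + 3 + I. The denominator is w, so it suffices to rewrite the numerator in powers of w.

P(z) = z - 2
P(w + 3 + I) = 1 + I + w

Dividing each term by w:
  f = (1 + I)/w + 1

Substituting back w = z - 3 - I:
  f(z) = (1 + I)/(z - 3 - I) + 1

The series is finite because the numerator is a polynomial; the negative powers form the principal part, and the coefficient of 1/(z - 3 - I) gives Res(f, 3 + I) = 1 + I.

Final answer: (1 + I)/(z - 3 - I) + 1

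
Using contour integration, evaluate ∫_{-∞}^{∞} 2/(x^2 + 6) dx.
Let f(z) = 2/(z^2 + 6). The denominator has no real zeros and deg Q - deg P = 2 ≥ 2, so the integral of f over the upper semicircle |z| = R tends to 0 as R → ∞. Closing the contour in the upper half-plane,
  ∫_{-∞}^{∞} f(x) dx = 2πi · Σ Res(f, z_k)  over the poles with Im z_k > 0.

Zeros of the denominator: z^2 + 6 = 0 gives z = ±sqrt(6)*I.
Upper half-plane: z = sqrt(6)*I (simple).

Each pole is a simple zero of Q(z) = z^2 + 6, so Res(f, z₀) = P(z₀)/Q'(z₀) with P(z) = 2, Q'(z) = 2*z:
  Res(f, sqrt(6)*I) = (2)/(2*sqrt(6)*I) = -sqrt(6)*I/6

∫_{-∞}^{∞} f(x) dx = 2πi · (-sqrt(6)*I/6) = sqrt(6)*pi/3

Final answer: sqrt(6)*pi/3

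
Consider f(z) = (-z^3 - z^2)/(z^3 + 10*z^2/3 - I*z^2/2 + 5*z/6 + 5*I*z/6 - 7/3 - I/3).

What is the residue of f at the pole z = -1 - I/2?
15/109 - 9*I/218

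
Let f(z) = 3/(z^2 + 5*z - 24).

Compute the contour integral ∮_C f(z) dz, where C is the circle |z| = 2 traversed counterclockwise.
0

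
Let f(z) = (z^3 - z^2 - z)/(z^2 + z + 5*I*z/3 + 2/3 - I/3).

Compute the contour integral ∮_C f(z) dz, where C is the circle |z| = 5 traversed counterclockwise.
By the residue theorem, ∮_C f(z) dz = 2πi · (sum of the residues of f at the poles inside |z| = 5).

The denominator factors as (z + 1 + 2*I)*(z - I/3), so the singularities of f are simple poles at z = -1 - 2*I, z = I/3.
  |-1 - 2*I|² = 5 < 25 = 5², so this pole is inside the contour.
  |I/3|² = 1/9 < 25 = 5², so this pole is inside the contour.

With P(z) = z^3 - z^2 - z and Q(z) = z^2 + z + 5*I*z/3 + 2/3 - I/3, each pole is simple, so Res(f, z₀) = P(z₀)/Q'(z₀) with Q'(z) = 2*z + 1 + 5*I/3.
  Res(f, -1 - 2*I) = P(-1 - 2*I)/Q'(-1 - 2*I) = (15)/(-1 - 7*I/3) = -135/58 + 315*I/58
  Res(f, I/3) = P(I/3)/Q'(I/3) = (1/9 - 10*I/27)/(1 + 7*I/3) = -61/522 - 17*I/174

Sum of residues inside C: -22/9 + 16*I/3
∮_C f(z) dz = 2πi · (-22/9 + 16*I/3) = pi*(-32/3 - 44*I/9)

Final answer: pi*(-32/3 - 44*I/9)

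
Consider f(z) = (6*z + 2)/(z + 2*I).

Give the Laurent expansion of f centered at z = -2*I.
Put w = z - (-2*I), i.e. z = w - 2*I. The denominator is w, so it suffices to rewrite the numerator in powers of w.

P(z) = 6*z + 2
P(w - 2*I) = 2 - 12*I + 6*w

Dividing each term by w:
  f = (2 - 12*I)/w + 6

Substituting back w = z + 2*I:
  f(z) = (2 - 12*I)/(z + 2*I) + 6

The series is finite because the numerator is a polynomial; the negative powers form the principal part, and the coefficient of 1/(z + 2*I) gives Res(f, -2*I) = 2 - 12*I.

Final answer: (2 - 12*I)/(z + 2*I) + 6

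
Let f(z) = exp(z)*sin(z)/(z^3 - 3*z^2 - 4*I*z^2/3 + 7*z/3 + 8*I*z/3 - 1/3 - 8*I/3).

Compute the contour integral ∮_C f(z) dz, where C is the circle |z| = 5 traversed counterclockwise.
-9*I*pi*exp(1 - 2*I/3)*sin(1 - 2*I/3)/17 + pi*(-9/34 - 15*I/34)*exp(I)*sinh(1) + pi*(15/34 + 9*I/34)*exp(2 + I)*sin(2 + I)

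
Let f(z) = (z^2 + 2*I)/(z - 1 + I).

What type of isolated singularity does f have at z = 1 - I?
The numerator vanishes at z = 1 - I ((1 - I)^2 = -2*I), so it is divisible by z - 1 + I:
  z^2 + 2*I = (z - 1 + I)*(z + 1 - I)
Hence for z ≠ 1 - I, f(z) = z + 1 - I, a polynomial, and lim_{z→1 - I} f(z) = 2 - 2*I is finite.
So the singularity is removable.

Final answer: removable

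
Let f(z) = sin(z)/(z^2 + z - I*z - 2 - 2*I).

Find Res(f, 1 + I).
Write f(z) = P(z)/Q(z) with P(z) = sin(z) and Q(z) = z^2 + z - I*z - 2 - 2*I.
The denominator factors as Q(z) = (z - 1 - I)*(z + 2), so z = 1 + I is a simple zero of Q and P is analytic there; z = 1 + I is therefore a simple pole and
  Res(f, z₀) = P(z₀)/Q'(z₀).

Q'(z) = 2*z + 1 - I, so Q'(1 + I) = 3 + I.
P(1 + I) = sin(1 + I).

Res(f, 1 + I) = (sin(1 + I))/(3 + I) = (3/10 - I/10)*sin(1 + I)

Final answer: (3/10 - I/10)*sin(1 + I)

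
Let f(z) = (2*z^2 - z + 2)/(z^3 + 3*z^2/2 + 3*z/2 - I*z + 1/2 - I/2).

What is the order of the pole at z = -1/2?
Factor the denominator:
  z^3 + 3*z^2/2 + 3*z/2 - I*z + 1/2 - I/2 = (z + 1/2)*(z + 1 + I)*(z - I)

The numerator P(z) = 2*z^2 - z + 2 has P(-1/2) = 3 ≠ 0, so no factor of (z + 1/2) cancels.
Near z = -1/2 we can therefore write f(z) = g(z)/(z + 1/2) with g analytic at -1/2 and g(-1/2) ≠ 0 (g is the numerator divided by the remaining denominator factors).

Hence z = -1/2 is a pole of order 1.

Final answer: 1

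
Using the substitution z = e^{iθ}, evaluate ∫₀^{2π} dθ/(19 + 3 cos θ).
sqrt(22)*pi/44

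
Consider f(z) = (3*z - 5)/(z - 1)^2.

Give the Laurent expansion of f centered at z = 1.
-2/(z - 1)^2 + 3/(z - 1)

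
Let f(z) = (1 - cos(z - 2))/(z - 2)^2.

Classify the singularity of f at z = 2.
removable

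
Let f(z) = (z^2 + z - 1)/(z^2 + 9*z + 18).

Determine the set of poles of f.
The singularities of f are the zeros of the denominator. Factoring,
  z^2 + 9*z + 18 = (z + 6)*(z + 3)
so the candidates are z = -6, z = -3.

Check the numerator P(z) = z^2 + z - 1 at each one:
  P(-6) = 29 ≠ 0, so z = -6 is a (simple) pole.
  P(-3) = 5 ≠ 0, so z = -3 is a (simple) pole.

Poles of f: {-6, -3}

Final answer: {-6, -3}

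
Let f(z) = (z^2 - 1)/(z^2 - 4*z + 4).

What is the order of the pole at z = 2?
Factor the denominator:
  z^2 - 4*z + 4 = (z - 2)^2

The numerator P(z) = z^2 - 1 has P(2) = 3 ≠ 0, so no factor of (z - 2) cancels.
Near z = 2 we can therefore write f(z) = g(z)/(z - 2)^2 with g analytic at 2 and g(2) ≠ 0 (g is just the numerator).

Hence z = 2 is a pole of order 2.

Final answer: 2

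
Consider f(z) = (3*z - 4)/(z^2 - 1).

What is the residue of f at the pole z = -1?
Write f(z) = P(z)/Q(z) with P(z) = 3*z - 4 and Q(z) = z^2 - 1.
The denominator factors as Q(z) = (z - 1)*(z + 1), so z = -1 is a simple zero of Q and P is analytic there; z = -1 is therefore a simple pole and
  Res(f, z₀) = P(z₀)/Q'(z₀).

Q'(z) = 2*z, so Q'(-1) = -2.
P(-1) = -7.

Res(f, -1) = (-7)/(-2) = 7/2

Final answer: 7/2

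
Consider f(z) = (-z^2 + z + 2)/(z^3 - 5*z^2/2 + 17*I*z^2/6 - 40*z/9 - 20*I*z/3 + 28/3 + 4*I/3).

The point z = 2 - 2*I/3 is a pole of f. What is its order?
2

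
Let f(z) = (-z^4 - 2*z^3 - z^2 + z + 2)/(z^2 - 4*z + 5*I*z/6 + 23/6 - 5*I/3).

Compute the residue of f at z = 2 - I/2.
Write f(z) = P(z)/Q(z) with P(z) = -z^4 - 2*z^3 - z^2 + z + 2 and Q(z) = z^2 - 4*z + 5*I*z/6 + 23/6 - 5*I/3.
The denominator factors as Q(z) = (z - 2 + I/3)*(z - 2 + I/2), so z = 2 - I/2 is a simple zero of Q and P is analytic there; z = 2 - I/2 is therefore a simple pole and
  Res(f, z₀) = P(z₀)/Q'(z₀).

Q'(z) = 2*z - 4 + 5*I/6, so Q'(2 - I/2) = -I/6.
P(2 - I/2) = -365/16 + 113*I/4.

Res(f, 2 - I/2) = (-365/16 + 113*I/4)/(-I/6) = -339/2 - 1095*I/8

Final answer: -339/2 - 1095*I/8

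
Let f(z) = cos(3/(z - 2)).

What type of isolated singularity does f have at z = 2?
Let u = z - 2. Then
  cos(3/u) = Σ_{k≥0} (-1)^k (3)^(2k)/((2k)!·u^(2k)) = 1 - 9/(2*u^2) + 27/(8*u^4) + ...
which has infinitely many negative powers of u, so cos(3/(z - 2)) has an essential singularity at z = 2.
So the singularity is essential.

Final answer: essential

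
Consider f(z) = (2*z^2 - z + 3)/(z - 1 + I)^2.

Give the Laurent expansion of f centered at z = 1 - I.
(2 - 3*I)/(z - 1 + I)^2 + (3 - 4*I)/(z - 1 + I) + 2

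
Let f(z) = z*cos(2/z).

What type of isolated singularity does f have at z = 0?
Let u = z. Then
  cos(2/u) = Σ_{k≥0} (-1)^k (2)^(2k)/((2k)!·u^(2k)) = 1 - 2/u^2 + 2/(3*u^4) + ...
which has infinitely many negative powers of u, so cos(2/z) has an essential singularity at z = 0.
The extra factor z is a nonzero polynomial; if the product had at most a pole at z = 0, dividing by that polynomial would leave cos(2/z) with at most a pole too — contradiction. (Equivalently, the product's Laurent series still has infinitely many negative powers.)
So the singularity is essential.

Final answer: essential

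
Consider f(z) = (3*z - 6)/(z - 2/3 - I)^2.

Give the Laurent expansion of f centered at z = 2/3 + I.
Put w = z - (2/3 + I), i.e. z = w + 2/3 + I. The denominator is w^2, so it suffices to rewrite the numerator in powers of w.

P(z) = 3*z - 6
P(w + 2/3 + I) = -4 + 3*I + 3*w

Dividing each term by w^2:
  f = (-4 + 3*I)/w^2 + 3/w

Substituting back w = z - 2/3 - I:
  f(z) = (-4 + 3*I)/(z - 2/3 - I)^2 + 3/(z - 2/3 - I)

The series is finite because the numerator is a polynomial; the negative powers form the principal part, and the coefficient of 1/(z - 2/3 - I) gives Res(f, 2/3 + I) = 3.

Final answer: (-4 + 3*I)/(z - 2/3 - I)^2 + 3/(z - 2/3 - I)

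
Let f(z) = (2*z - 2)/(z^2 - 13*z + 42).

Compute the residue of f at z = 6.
Write f(z) = P(z)/Q(z) with P(z) = 2*z - 2 and Q(z) = z^2 - 13*z + 42.
The denominator factors as Q(z) = (z - 6)*(z - 7), so z = 6 is a simple zero of Q and P is analytic there; z = 6 is therefore a simple pole and
  Res(f, z₀) = P(z₀)/Q'(z₀).

Q'(z) = 2*z - 13, so Q'(6) = -1.
P(6) = 10.

Res(f, 6) = (10)/(-1) = -10

Final answer: -10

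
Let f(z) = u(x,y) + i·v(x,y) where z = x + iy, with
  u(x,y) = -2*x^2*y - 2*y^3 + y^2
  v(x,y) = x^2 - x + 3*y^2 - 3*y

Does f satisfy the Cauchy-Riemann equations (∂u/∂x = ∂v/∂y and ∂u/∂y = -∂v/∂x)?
∂u/∂x = -4*x*y
∂v/∂y = 6*y - 3
∂u/∂y = -2*x^2 - 6*y^2 + 2*y
∂v/∂x = 2*x - 1
∂u/∂x ≠ ∂v/∂y and ∂u/∂y ≠ -∂v/∂x; the Cauchy-Riemann equations are not satisfied, so f is not analytic.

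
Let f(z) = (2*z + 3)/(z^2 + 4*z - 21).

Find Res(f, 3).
Write f(z) = P(z)/Q(z) with P(z) = 2*z + 3 and Q(z) = z^2 + 4*z - 21.
The denominator factors as Q(z) = (z + 7)*(z - 3), so z = 3 is a simple zero of Q and P is analytic there; z = 3 is therefore a simple pole and
  Res(f, z₀) = P(z₀)/Q'(z₀).

Q'(z) = 2*z + 4, so Q'(3) = 10.
P(3) = 9.

Res(f, 3) = (9)/(10) = 9/10

Final answer: 9/10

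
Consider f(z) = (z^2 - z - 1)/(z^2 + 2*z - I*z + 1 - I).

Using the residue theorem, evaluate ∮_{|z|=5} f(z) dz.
By the residue theorem, ∮_C f(z) dz = 2πi · (sum of the residues of f at the poles inside |z| = 5).

The denominator factors as (z + 1)*(z + 1 - I), so the singularities of f are simple poles at z = -1, z = -1 + I.
  |-1|² = 1 < 25 = 5², so this pole is inside the contour.
  |-1 + I|² = 2 < 25 = 5², so this pole is inside the contour.

With P(z) = z^2 - z - 1 and Q(z) = z^2 + 2*z - I*z + 1 - I, each pole is simple, so Res(f, z₀) = P(z₀)/Q'(z₀) with Q'(z) = 2*z + 2 - I.
  Res(f, -1) = P(-1)/Q'(-1) = (1)/(-I) = I
  Res(f, -1 + I) = P(-1 + I)/Q'(-1 + I) = (-3*I)/(I) = -3

Sum of residues inside C: -3 + I
∮_C f(z) dz = 2πi · (-3 + I) = pi*(-2 - 6*I)

Final answer: pi*(-2 - 6*I)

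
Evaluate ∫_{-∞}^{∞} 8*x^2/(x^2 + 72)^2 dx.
Let f(z) = 8*z^2/(z^2 + 72)^2. The denominator has no real zeros and deg Q - deg P = 2 ≥ 2, so the integral of f over the upper semicircle |z| = R tends to 0 as R → ∞. Closing the contour in the upper half-plane,
  ∫_{-∞}^{∞} f(x) dx = 2πi · Σ Res(f, z_k)  over the poles with Im z_k > 0.

Zeros of the denominator: z^2 + 72 = 0 gives z = ±6*sqrt(2)*I.
Upper half-plane: z = 6*sqrt(2)*I (a pole of order 2).

Write f(z) = g(z)/(z - 6*sqrt(2)*I)^2 with g(z) = 8*z^2/(z + 6*sqrt(2)*I)^2. For a double pole, Res(f, z₀) = g'(z₀):
  g'(z) = 96*sqrt(2)*I*z/(z + 6*sqrt(2)*I)^3
  Res(f, 6*sqrt(2)*I) = g'(6*sqrt(2)*I) = -sqrt(2)*I/6

∫_{-∞}^{∞} f(x) dx = 2πi · (-sqrt(2)*I/6) = sqrt(2)*pi/3

Final answer: sqrt(2)*pi/3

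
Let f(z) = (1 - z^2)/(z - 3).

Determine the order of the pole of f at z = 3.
1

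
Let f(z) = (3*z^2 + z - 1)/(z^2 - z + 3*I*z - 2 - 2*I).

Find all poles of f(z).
The singularities of f are the zeros of the denominator. Factoring,
  z^2 - z + 3*I*z - 2 - 2*I = (z - 1 + I)*(z + 2*I)
so the candidates are z = 1 - I, z = -2*I.

Check the numerator P(z) = 3*z^2 + z - 1 at each one:
  P(1 - I) = -7*I ≠ 0, so z = 1 - I is a (simple) pole.
  P(-2*I) = -13 - 2*I ≠ 0, so z = -2*I is a (simple) pole.

Poles of f: {-2*I, 1 - I}

Final answer: {-2*I, 1 - I}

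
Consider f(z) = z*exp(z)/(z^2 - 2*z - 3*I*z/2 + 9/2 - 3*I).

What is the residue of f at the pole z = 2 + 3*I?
(70/97 - 12*I/97)*exp(2 + 3*I)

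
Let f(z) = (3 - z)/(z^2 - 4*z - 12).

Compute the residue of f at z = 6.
Write f(z) = P(z)/Q(z) with P(z) = 3 - z and Q(z) = z^2 - 4*z - 12.
The denominator factors as Q(z) = (z + 2)*(z - 6), so z = 6 is a simple zero of Q and P is analytic there; z = 6 is therefore a simple pole and
  Res(f, z₀) = P(z₀)/Q'(z₀).

Q'(z) = 2*z - 4, so Q'(6) = 8.
P(6) = -3.

Res(f, 6) = (-3)/(8) = -3/8

Final answer: -3/8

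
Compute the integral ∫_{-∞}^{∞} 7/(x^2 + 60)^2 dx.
7*sqrt(15)*pi/3600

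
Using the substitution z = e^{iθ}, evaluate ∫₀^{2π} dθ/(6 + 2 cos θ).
Let J = ∫₀^{2π} dθ/(6 + 2 cos θ).
Put z = e^{iθ}: then cos θ = (z + 1/z)/2, dθ = dz/(iz), and z runs once counterclockwise around |z| = 1:
  J = ∮_{|z|=1} 1/(6 + 2*(z + 1/z)/2) · dz/(iz) = (2/i) ∮_{|z|=1} dz/(2*z^2 + 12*z + 2).
The roots of 2*z^2 + 12*z + 2 are z = (-6 ± sqrt(6^2 - 2^2))/2, with sqrt(32) = 4*sqrt(2); their product is 1, so only z₊ = -3 + 2*sqrt(2) lies inside the unit circle (z₋ = -3 - 2*sqrt(2) lies outside).
z₊ is a simple zero of q(z) = 2*z^2 + 12*z + 2, so Res(1/q, z₊) = 1/q'(z₊) with q'(z) = 4*z + 12; and q'(z₊) = 2*(z₊ - z₋) = 8*sqrt(2).
Therefore J = (2/i) · 2πi · 1/(8*sqrt(2)) = 2*pi/(4*sqrt(2)) = sqrt(2)*pi/4

Final answer: sqrt(2)*pi/4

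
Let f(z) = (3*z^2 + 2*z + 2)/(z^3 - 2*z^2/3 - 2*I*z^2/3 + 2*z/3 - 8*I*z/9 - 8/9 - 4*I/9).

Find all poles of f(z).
{-1/3 - I, 2*I/3, 1 + I}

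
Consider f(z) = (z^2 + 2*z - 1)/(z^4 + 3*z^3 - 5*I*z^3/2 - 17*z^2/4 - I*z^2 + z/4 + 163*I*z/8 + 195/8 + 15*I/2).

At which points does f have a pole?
The singularities of f are the zeros of the denominator. Factoring,
  z^4 + 3*z^3 - 5*I*z^3/2 - 17*z^2/4 - I*z^2 + z/4 + 163*I*z/8 + 195/8 + 15*I/2 = (z + 3 - I/2)*(z + 2 - 3*I/2)*(z - 3*I/2)*(z - 2 + I)
so the candidates are z = -3 + I/2, z = -2 + 3*I/2, z = 3*I/2, z = 2 - I.

Check the numerator P(z) = z^2 + 2*z - 1 at each one:
  P(-3 + I/2) = 7/4 - 2*I ≠ 0, so z = -3 + I/2 is a (simple) pole.
  P(-2 + 3*I/2) = -13/4 - 3*I ≠ 0, so z = -2 + 3*I/2 is a (simple) pole.
  P(3*I/2) = -13/4 + 3*I ≠ 0, so z = 3*I/2 is a (simple) pole.
  P(2 - I) = 6 - 6*I ≠ 0, so z = 2 - I is a (simple) pole.

Poles of f: {-3 + I/2, -2 + 3*I/2, 3*I/2, 2 - I}

Final answer: {-3 + I/2, -2 + 3*I/2, 3*I/2, 2 - I}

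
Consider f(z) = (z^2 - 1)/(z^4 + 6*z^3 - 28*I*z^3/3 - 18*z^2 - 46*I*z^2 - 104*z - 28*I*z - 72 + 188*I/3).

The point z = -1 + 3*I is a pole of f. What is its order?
3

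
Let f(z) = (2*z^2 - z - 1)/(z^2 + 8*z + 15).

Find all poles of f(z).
The singularities of f are the zeros of the denominator. Factoring,
  z^2 + 8*z + 15 = (z + 5)*(z + 3)
so the candidates are z = -5, z = -3.

Check the numerator P(z) = 2*z^2 - z - 1 at each one:
  P(-5) = 54 ≠ 0, so z = -5 is a (simple) pole.
  P(-3) = 20 ≠ 0, so z = -3 is a (simple) pole.

Poles of f: {-5, -3}

Final answer: {-5, -3}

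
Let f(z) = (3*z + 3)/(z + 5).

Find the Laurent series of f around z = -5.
Put w = z - (-5), i.e. z = w - 5. The denominator is w, so it suffices to rewrite the numerator in powers of w.

P(z) = 3*z + 3
P(w - 5) = -12 + 3*w

Dividing each term by w:
  f = -12/w + 3

Substituting back w = z + 5:
  f(z) = -12/(z + 5) + 3

The series is finite because the numerator is a polynomial; the negative powers form the principal part, and the coefficient of 1/(z + 5) gives Res(f, -5) = -12.

Final answer: -12/(z + 5) + 3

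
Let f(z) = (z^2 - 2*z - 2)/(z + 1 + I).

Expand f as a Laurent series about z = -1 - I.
Put w = z - (-1 - I), i.e. z = w - 1 - I. The denominator is w, so it suffices to rewrite the numerator in powers of w.

P(z) = z^2 - 2*z - 2
P(w - 1 - I) = 4*I + (-4 - 2*I)*w + w^2

Dividing each term by w:
  f = 4*I/w - 4 - 2*I + w

Substituting back w = z + 1 + I:
  f(z) = 4*I/(z + 1 + I) - 4 - 2*I + (z + 1 + I)

The series is finite because the numerator is a polynomial; the negative powers form the principal part, and the coefficient of 1/(z + 1 + I) gives Res(f, -1 - I) = 4*I.

Final answer: 4*I/(z + 1 + I) - 4 - 2*I + (z + 1 + I)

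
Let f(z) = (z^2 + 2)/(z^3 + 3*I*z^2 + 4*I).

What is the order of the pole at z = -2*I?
Factor the denominator:
  z^3 + 3*I*z^2 + 4*I = (z + 2*I)^2*(z - I)

The numerator P(z) = z^2 + 2 has P(-2*I) = -2 ≠ 0, so no factor of (z + 2*I) cancels.
Near z = -2*I we can therefore write f(z) = g(z)/(z + 2*I)^2 with g analytic at -2*I and g(-2*I) ≠ 0 (g is the numerator divided by the remaining denominator factors).

Hence z = -2*I is a pole of order 2.

Final answer: 2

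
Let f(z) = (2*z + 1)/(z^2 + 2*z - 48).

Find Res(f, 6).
Write f(z) = P(z)/Q(z) with P(z) = 2*z + 1 and Q(z) = z^2 + 2*z - 48.
The denominator factors as Q(z) = (z - 6)*(z + 8), so z = 6 is a simple zero of Q and P is analytic there; z = 6 is therefore a simple pole and
  Res(f, z₀) = P(z₀)/Q'(z₀).

Q'(z) = 2*z + 2, so Q'(6) = 14.
P(6) = 13.

Res(f, 6) = (13)/(14) = 13/14

Final answer: 13/14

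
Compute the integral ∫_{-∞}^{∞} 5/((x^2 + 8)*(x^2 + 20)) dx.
Let f(z) = 5/((z^2 + 8)*(z^2 + 20)). The denominator has no real zeros and deg Q - deg P = 4 ≥ 2, so the integral of f over the upper semicircle |z| = R tends to 0 as R → ∞. Closing the contour in the upper half-plane,
  ∫_{-∞}^{∞} f(x) dx = 2πi · Σ Res(f, z_k)  over the poles with Im z_k > 0.

Zeros of the denominator: z^2 + 8 = 0 gives z = ±2*sqrt(2)*I; z^2 + 20 = 0 gives z = ±2*sqrt(5)*I.
Upper half-plane: z = 2*sqrt(2)*I, z = 2*sqrt(5)*I (simple).

Each pole is a simple zero of Q(z) = z^4 + 28*z^2 + 160, so Res(f, z₀) = P(z₀)/Q'(z₀) with P(z) = 5, Q'(z) = 4*z^3 + 56*z:
  Res(f, 2*sqrt(2)*I) = (5)/(48*sqrt(2)*I) = -5*sqrt(2)*I/96
  Res(f, 2*sqrt(5)*I) = (5)/(-48*sqrt(5)*I) = sqrt(5)*I/48

Sum of residues: I*(-5*sqrt(2) + 2*sqrt(5))/96
∫_{-∞}^{∞} f(x) dx = 2πi · (I*(-5*sqrt(2) + 2*sqrt(5))/96) = pi*(-2*sqrt(5) + 5*sqrt(2))/48

Final answer: pi*(-2*sqrt(5) + 5*sqrt(2))/48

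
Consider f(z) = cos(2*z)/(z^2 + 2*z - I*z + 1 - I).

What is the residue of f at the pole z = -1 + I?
Write f(z) = P(z)/Q(z) with P(z) = cos(2*z) and Q(z) = z^2 + 2*z - I*z + 1 - I.
The denominator factors as Q(z) = (z + 1 - I)*(z + 1), so z = -1 + I is a simple zero of Q and P is analytic there; z = -1 + I is therefore a simple pole and
  Res(f, z₀) = P(z₀)/Q'(z₀).

Q'(z) = 2*z + 2 - I, so Q'(-1 + I) = I.
P(-1 + I) = cos(2 - 2*I).

Res(f, -1 + I) = (cos(2 - 2*I))/(I) = -I*cos(2 - 2*I)

Final answer: -I*cos(2 - 2*I)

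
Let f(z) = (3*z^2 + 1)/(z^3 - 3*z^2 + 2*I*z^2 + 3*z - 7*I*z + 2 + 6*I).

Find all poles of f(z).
The singularities of f are the zeros of the denominator. Factoring,
  z^3 - 3*z^2 + 2*I*z^2 + 3*z - 7*I*z + 2 + 6*I = (z + 2*I)*(z - 1 + I)*(z - 2 - I)
so the candidates are z = -2*I, z = 1 - I, z = 2 + I.

Check the numerator P(z) = 3*z^2 + 1 at each one:
  P(-2*I) = -11 ≠ 0, so z = -2*I is a (simple) pole.
  P(1 - I) = 1 - 6*I ≠ 0, so z = 1 - I is a (simple) pole.
  P(2 + I) = 10 + 12*I ≠ 0, so z = 2 + I is a (simple) pole.

Poles of f: {-2*I, 1 - I, 2 + I}

Final answer: {-2*I, 1 - I, 2 + I}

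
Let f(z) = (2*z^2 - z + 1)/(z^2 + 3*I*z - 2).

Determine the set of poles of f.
The singularities of f are the zeros of the denominator. Factoring,
  z^2 + 3*I*z - 2 = (z + I)*(z + 2*I)
so the candidates are z = -I, z = -2*I.

Check the numerator P(z) = 2*z^2 - z + 1 at each one:
  P(-I) = -1 + I ≠ 0, so z = -I is a (simple) pole.
  P(-2*I) = -7 + 2*I ≠ 0, so z = -2*I is a (simple) pole.

Poles of f: {-2*I, -I}

Final answer: {-2*I, -I}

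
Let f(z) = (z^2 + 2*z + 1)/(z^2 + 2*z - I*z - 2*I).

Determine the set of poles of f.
The singularities of f are the zeros of the denominator. Factoring,
  z^2 + 2*z - I*z - 2*I = (z - I)*(z + 2)
so the candidates are z = I, z = -2.

Check the numerator P(z) = z^2 + 2*z + 1 at each one:
  P(I) = 2*I ≠ 0, so z = I is a (simple) pole.
  P(-2) = 1 ≠ 0, so z = -2 is a (simple) pole.

Poles of f: {-2, I}

Final answer: {-2, I}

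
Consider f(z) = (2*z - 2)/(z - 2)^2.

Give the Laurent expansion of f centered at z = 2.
Put w = z - (2), i.e. z = w + 2. The denominator is w^2, so it suffices to rewrite the numerator in powers of w.

P(z) = 2*z - 2
P(w + 2) = 2 + 2*w

Dividing each term by w^2:
  f = 2/w^2 + 2/w

Substituting back w = z - 2:
  f(z) = 2/(z - 2)^2 + 2/(z - 2)

The series is finite because the numerator is a polynomial; the negative powers form the principal part, and the coefficient of 1/(z - 2) gives Res(f, 2) = 2.

Final answer: 2/(z - 2)^2 + 2/(z - 2)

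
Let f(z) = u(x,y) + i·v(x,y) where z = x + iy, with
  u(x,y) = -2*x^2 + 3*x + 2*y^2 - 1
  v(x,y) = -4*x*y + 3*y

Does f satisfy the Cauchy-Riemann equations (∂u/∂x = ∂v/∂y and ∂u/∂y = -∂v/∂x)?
∂u/∂x = 3 - 4*x
∂v/∂y = 3 - 4*x
∂u/∂y = 4*y
∂v/∂x = -4*y
∂u/∂x = ∂v/∂y and ∂u/∂y = -∂v/∂x hold identically; f is analytic.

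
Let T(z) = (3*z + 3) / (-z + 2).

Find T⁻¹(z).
(2*z - 3)/(z + 3)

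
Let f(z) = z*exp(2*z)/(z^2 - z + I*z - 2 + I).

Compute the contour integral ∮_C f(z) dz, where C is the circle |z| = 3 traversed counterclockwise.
By the residue theorem, ∮_C f(z) dz = 2πi · (sum of the residues of f at the poles inside |z| = 3).

The denominator factors as (z + 1)*(z - 2 + I), so the singularities of f are simple poles at z = -1, z = 2 - I.
  |-1|² = 1 < 9 = 3², so this pole is inside the contour.
  |2 - I|² = 5 < 9 = 3², so this pole is inside the contour.

With P(z) = z*exp(2*z) and Q(z) = z^2 - z + I*z - 2 + I, each pole is simple, so Res(f, z₀) = P(z₀)/Q'(z₀) with Q'(z) = 2*z - 1 + I.
  Res(f, -1) = P(-1)/Q'(-1) = (-exp(-2))/(-3 + I) = (3/10 + I/10)*exp(-2)
  Res(f, 2 - I) = P(2 - I)/Q'(2 - I) = ((2 - I)*exp(4 - 2*I))/(3 - I) = (7/10 - I/10)*exp(4 - 2*I)

Sum of residues inside C: (7/10 - I/10)*exp(4 - 2*I) + (3/10 + I/10)*exp(-2)
∮_C f(z) dz = 2πi · ((7/10 - I/10)*exp(4 - 2*I) + (3/10 + I/10)*exp(-2)) = pi*(1/5 + 7*I/5)*exp(4 - 2*I) + pi*(-1/5 + 3*I/5)*exp(-2)

Final answer: pi*(1/5 + 7*I/5)*exp(4 - 2*I) + pi*(-1/5 + 3*I/5)*exp(-2)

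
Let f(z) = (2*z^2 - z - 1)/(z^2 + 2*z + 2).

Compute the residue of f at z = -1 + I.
-5/2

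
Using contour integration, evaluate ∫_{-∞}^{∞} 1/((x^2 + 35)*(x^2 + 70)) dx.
Let f(z) = 1/((z^2 + 35)*(z^2 + 70)). The denominator has no real zeros and deg Q - deg P = 4 ≥ 2, so the integral of f over the upper semicircle |z| = R tends to 0 as R → ∞. Closing the contour in the upper half-plane,
  ∫_{-∞}^{∞} f(x) dx = 2πi · Σ Res(f, z_k)  over the poles with Im z_k > 0.

Zeros of the denominator: z^2 + 35 = 0 gives z = ±sqrt(35)*I; z^2 + 70 = 0 gives z = ±sqrt(70)*I.
Upper half-plane: z = sqrt(35)*I, z = sqrt(70)*I (simple).

Each pole is a simple zero of Q(z) = z^4 + 105*z^2 + 2450, so Res(f, z₀) = P(z₀)/Q'(z₀) with P(z) = 1, Q'(z) = 4*z^3 + 210*z:
  Res(f, sqrt(35)*I) = (1)/(70*sqrt(35)*I) = -sqrt(35)*I/2450
  Res(f, sqrt(70)*I) = (1)/(-70*sqrt(70)*I) = sqrt(70)*I/4900

Sum of residues: I*(-2*sqrt(35) + sqrt(70))/4900
∫_{-∞}^{∞} f(x) dx = 2πi · (I*(-2*sqrt(35) + sqrt(70))/4900) = pi*(-sqrt(70) + 2*sqrt(35))/2450

Final answer: pi*(-sqrt(70) + 2*sqrt(35))/2450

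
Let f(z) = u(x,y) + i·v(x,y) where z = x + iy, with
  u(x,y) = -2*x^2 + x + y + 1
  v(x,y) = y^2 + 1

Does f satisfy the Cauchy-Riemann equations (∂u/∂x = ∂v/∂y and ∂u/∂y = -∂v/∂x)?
∂u/∂x = 1 - 4*x
∂v/∂y = 2*y
∂u/∂y = 1
∂v/∂x = 0
∂u/∂x ≠ ∂v/∂y and ∂u/∂y ≠ -∂v/∂x; the Cauchy-Riemann equations are not satisfied, so f is not analytic.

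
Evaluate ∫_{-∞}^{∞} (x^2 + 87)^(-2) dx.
Let f(z) = (z^2 + 87)^(-2). The denominator has no real zeros and deg Q - deg P = 4 ≥ 2, so the integral of f over the upper semicircle |z| = R tends to 0 as R → ∞. Closing the contour in the upper half-plane,
  ∫_{-∞}^{∞} f(x) dx = 2πi · Σ Res(f, z_k)  over the poles with Im z_k > 0.

Zeros of the denominator: z^2 + 87 = 0 gives z = ±sqrt(87)*I.
Upper half-plane: z = sqrt(87)*I (a pole of order 2).

Write f(z) = g(z)/(z - sqrt(87)*I)^2 with g(z) = (z + sqrt(87)*I)^(-2). For a double pole, Res(f, z₀) = g'(z₀):
  g'(z) = -2/(z + sqrt(87)*I)^3
  Res(f, sqrt(87)*I) = g'(sqrt(87)*I) = -sqrt(87)*I/30276

∫_{-∞}^{∞} f(x) dx = 2πi · (-sqrt(87)*I/30276) = sqrt(87)*pi/15138

Final answer: sqrt(87)*pi/15138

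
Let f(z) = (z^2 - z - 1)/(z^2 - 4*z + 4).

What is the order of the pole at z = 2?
Factor the denominator:
  z^2 - 4*z + 4 = (z - 2)^2

The numerator P(z) = z^2 - z - 1 has P(2) = 1 ≠ 0, so no factor of (z - 2) cancels.
Near z = 2 we can therefore write f(z) = g(z)/(z - 2)^2 with g analytic at 2 and g(2) ≠ 0 (g is just the numerator).

Hence z = 2 is a pole of order 2.

Final answer: 2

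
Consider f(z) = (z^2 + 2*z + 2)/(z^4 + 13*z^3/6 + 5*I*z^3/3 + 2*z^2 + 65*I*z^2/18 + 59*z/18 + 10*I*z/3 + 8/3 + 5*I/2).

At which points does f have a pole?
The singularities of f are the zeros of the denominator. Factoring,
  z^4 + 13*z^3/6 + 5*I*z^3/3 + 2*z^2 + 65*I*z^2/18 + 59*z/18 + 10*I*z/3 + 8/3 + 5*I/2 = (z - 1/3 + 2*I)*(z - I)*(z + 3/2)*(z + 1 + 2*I/3)
so the candidates are z = 1/3 - 2*I, z = I, z = -3/2, z = -1 - 2*I/3.

Check the numerator P(z) = z^2 + 2*z + 2 at each one:
  P(1/3 - 2*I) = -11/9 - 16*I/3 ≠ 0, so z = 1/3 - 2*I is a (simple) pole.
  P(I) = 1 + 2*I ≠ 0, so z = I is a (simple) pole.
  P(-3/2) = 5/4 ≠ 0, so z = -3/2 is a (simple) pole.
  P(-1 - 2*I/3) = 5/9 ≠ 0, so z = -1 - 2*I/3 is a (simple) pole.

Poles of f: {-3/2, -1 - 2*I/3, I, 1/3 - 2*I}

Final answer: {-3/2, -1 - 2*I/3, I, 1/3 - 2*I}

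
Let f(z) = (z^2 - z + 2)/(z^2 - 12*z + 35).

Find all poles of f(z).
{5, 7}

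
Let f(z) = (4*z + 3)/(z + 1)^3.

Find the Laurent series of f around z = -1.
Put w = z - (-1), i.e. z = w - 1. The denominator is w^3, so it suffices to rewrite the numerator in powers of w.

P(z) = 4*z + 3
P(w - 1) = -1 + 4*w

Dividing each term by w^3:
  f = -1/w^3 + 4/w^2

Substituting back w = z + 1:
  f(z) = -1/(z + 1)^3 + 4/(z + 1)^2

The series is finite because the numerator is a polynomial; the negative powers form the principal part.

Final answer: -1/(z + 1)^3 + 4/(z + 1)^2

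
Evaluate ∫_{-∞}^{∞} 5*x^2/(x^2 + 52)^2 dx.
Let f(z) = 5*z^2/(z^2 + 52)^2. The denominator has no real zeros and deg Q - deg P = 2 ≥ 2, so the integral of f over the upper semicircle |z| = R tends to 0 as R → ∞. Closing the contour in the upper half-plane,
  ∫_{-∞}^{∞} f(x) dx = 2πi · Σ Res(f, z_k)  over the poles with Im z_k > 0.

Zeros of the denominator: z^2 + 52 = 0 gives z = ±2*sqrt(13)*I.
Upper half-plane: z = 2*sqrt(13)*I (a pole of order 2).

Write f(z) = g(z)/(z - 2*sqrt(13)*I)^2 with g(z) = 5*z^2/(z + 2*sqrt(13)*I)^2. For a double pole, Res(f, z₀) = g'(z₀):
  g'(z) = 20*sqrt(13)*I*z/(z + 2*sqrt(13)*I)^3
  Res(f, 2*sqrt(13)*I) = g'(2*sqrt(13)*I) = -5*sqrt(13)*I/104

∫_{-∞}^{∞} f(x) dx = 2πi · (-5*sqrt(13)*I/104) = 5*sqrt(13)*pi/52

Final answer: 5*sqrt(13)*pi/52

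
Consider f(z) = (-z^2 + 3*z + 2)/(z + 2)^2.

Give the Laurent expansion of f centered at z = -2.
-8/(z + 2)^2 + 7/(z + 2) - 1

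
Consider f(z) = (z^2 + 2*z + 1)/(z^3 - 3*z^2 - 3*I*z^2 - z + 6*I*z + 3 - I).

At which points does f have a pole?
The singularities of f are the zeros of the denominator. Factoring,
  z^3 - 3*z^2 - 3*I*z^2 - z + 6*I*z + 3 - I = (z - 2 - I)*(z - 1 - I)*(z - I)
so the candidates are z = 2 + I, z = 1 + I, z = I.

Check the numerator P(z) = z^2 + 2*z + 1 at each one:
  P(2 + I) = 8 + 6*I ≠ 0, so z = 2 + I is a (simple) pole.
  P(1 + I) = 3 + 4*I ≠ 0, so z = 1 + I is a (simple) pole.
  P(I) = 2*I ≠ 0, so z = I is a (simple) pole.

Poles of f: {I, 1 + I, 2 + I}

Final answer: {I, 1 + I, 2 + I}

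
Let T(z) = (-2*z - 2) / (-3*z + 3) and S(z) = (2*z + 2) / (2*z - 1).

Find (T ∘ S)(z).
(T ∘ S)(z) = T(S(z)) = ((-2)*S(z) + (-2))/((-3)*S(z) + (3)). Multiply numerator and denominator by 2*z - 1:
  numerator:   (-2)*(2*z + 2) + (-2)*(2*z - 1) = -8*z - 2
  denominator: (-3)*(2*z + 2) + (3)*(2*z - 1) = -9
(T ∘ S)(z) = (-8*z - 2)/(-9) = (8*z + 2)/9

Final answer: (8*z + 2)/9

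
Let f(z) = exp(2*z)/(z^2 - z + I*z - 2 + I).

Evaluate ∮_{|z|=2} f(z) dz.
pi*(1/5 - 3*I/5)*exp(-2)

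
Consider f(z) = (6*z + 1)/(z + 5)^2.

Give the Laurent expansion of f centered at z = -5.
Put w = z - (-5), i.e. z = w - 5. The denominator is w^2, so it suffices to rewrite the numerator in powers of w.

P(z) = 6*z + 1
P(w - 5) = -29 + 6*w

Dividing each term by w^2:
  f = -29/w^2 + 6/w

Substituting back w = z + 5:
  f(z) = -29/(z + 5)^2 + 6/(z + 5)

The series is finite because the numerator is a polynomial; the negative powers form the principal part, and the coefficient of 1/(z + 5) gives Res(f, -5) = 6.

Final answer: -29/(z + 5)^2 + 6/(z + 5)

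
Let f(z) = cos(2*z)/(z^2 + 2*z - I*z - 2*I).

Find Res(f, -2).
Write f(z) = P(z)/Q(z) with P(z) = cos(2*z) and Q(z) = z^2 + 2*z - I*z - 2*I.
The denominator factors as Q(z) = (z - I)*(z + 2), so z = -2 is a simple zero of Q and P is analytic there; z = -2 is therefore a simple pole and
  Res(f, z₀) = P(z₀)/Q'(z₀).

Q'(z) = 2*z + 2 - I, so Q'(-2) = -2 - I.
P(-2) = cos(4).

Res(f, -2) = (cos(4))/(-2 - I) = (-2/5 + I/5)*cos(4)

Final answer: (-2/5 + I/5)*cos(4)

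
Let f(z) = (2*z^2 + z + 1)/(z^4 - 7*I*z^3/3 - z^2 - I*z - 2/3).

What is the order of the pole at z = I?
3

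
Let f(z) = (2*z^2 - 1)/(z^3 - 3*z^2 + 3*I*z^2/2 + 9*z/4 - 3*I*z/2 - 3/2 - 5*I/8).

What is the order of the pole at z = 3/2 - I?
2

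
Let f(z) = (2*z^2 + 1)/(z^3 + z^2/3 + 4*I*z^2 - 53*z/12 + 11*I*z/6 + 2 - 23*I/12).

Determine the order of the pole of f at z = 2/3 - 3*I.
Factor the denominator:
  z^3 + z^2/3 + 4*I*z^2 - 53*z/12 + 11*I*z/6 + 2 - 23*I/12 = (z - 2/3 + 3*I)*(z - 1/2)*(z + 3/2 + I)

The numerator P(z) = 2*z^2 + 1 has P(2/3 - 3*I) = -145/9 - 8*I ≠ 0, so no factor of (z - 2/3 + 3*I) cancels.
Near z = 2/3 - 3*I we can therefore write f(z) = g(z)/(z - 2/3 + 3*I) with g analytic at 2/3 - 3*I and g(2/3 - 3*I) ≠ 0 (g is the numerator divided by the remaining denominator factors).

Hence z = 2/3 - 3*I is a pole of order 1.

Final answer: 1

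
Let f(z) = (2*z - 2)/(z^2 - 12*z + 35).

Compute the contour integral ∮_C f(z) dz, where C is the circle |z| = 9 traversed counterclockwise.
By the residue theorem, ∮_C f(z) dz = 2πi · (sum of the residues of f at the poles inside |z| = 9).

The denominator factors as (z - 7)*(z - 5), so the singularities of f are simple poles at z = 7, z = 5.
  |7|² = 49 < 81 = 9², so this pole is inside the contour.
  |5|² = 25 < 81 = 9², so this pole is inside the contour.

With P(z) = 2*z - 2 and Q(z) = z^2 - 12*z + 35, each pole is simple, so Res(f, z₀) = P(z₀)/Q'(z₀) with Q'(z) = 2*z - 12.
  Res(f, 7) = P(7)/Q'(7) = (12)/(2) = 6
  Res(f, 5) = P(5)/Q'(5) = (8)/(-2) = -4

Sum of residues inside C: 2
∮_C f(z) dz = 2πi · (2) = 4*I*pi

Final answer: 4*I*pi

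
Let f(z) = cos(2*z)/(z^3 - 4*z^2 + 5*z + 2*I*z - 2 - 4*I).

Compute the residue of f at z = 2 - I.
(-1/4 + I/4)*cos(4 - 2*I)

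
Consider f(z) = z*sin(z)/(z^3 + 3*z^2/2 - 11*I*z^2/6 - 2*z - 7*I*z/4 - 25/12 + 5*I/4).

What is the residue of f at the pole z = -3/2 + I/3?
Write f(z) = P(z)/Q(z) with P(z) = z*sin(z) and Q(z) = z^3 + 3*z^2/2 - 11*I*z^2/6 - 2*z - 7*I*z/4 - 25/12 + 5*I/4.
The denominator factors as Q(z) = (z + 1 - I)*(z - 1 - I/2)*(z + 3/2 - I/3), so z = -3/2 + I/3 is a simple zero of Q and P is analytic there; z = -3/2 + I/3 is therefore a simple pole and
  Res(f, z₀) = P(z₀)/Q'(z₀).

Q'(z) = 3*z^2 + 3*z - 11*I*z/3 - 2 - 7*I/4, so Q'(-3/2 + I/3) = 41/36 + 7*I/4.
P(-3/2 + I/3) = (3/2 - I/3)*sin(3/2 - I/3).

Res(f, -3/2 + I/3) = ((3/2 - I/3)*sin(3/2 - I/3))/(41/36 + 7*I/4) = (729/2825 - 1947*I/2825)*sin(3/2 - I/3)

Final answer: (729/2825 - 1947*I/2825)*sin(3/2 - I/3)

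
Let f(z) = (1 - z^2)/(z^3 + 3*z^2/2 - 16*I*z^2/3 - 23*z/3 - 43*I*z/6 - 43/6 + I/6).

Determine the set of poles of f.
The singularities of f are the zeros of the denominator. Factoring,
  z^3 + 3*z^2/2 - 16*I*z^2/3 - 23*z/3 - 43*I*z/6 - 43/6 + I/6 = (z + 1 - 2*I)*(z - 1/2 - 3*I)*(z + 1 - I/3)
so the candidates are z = -1 + 2*I, z = 1/2 + 3*I, z = -1 + I/3.

Check the numerator P(z) = 1 - z^2 at each one:
  P(-1 + 2*I) = 4 + 4*I ≠ 0, so z = -1 + 2*I is a (simple) pole.
  P(1/2 + 3*I) = 39/4 - 3*I ≠ 0, so z = 1/2 + 3*I is a (simple) pole.
  P(-1 + I/3) = 1/9 + 2*I/3 ≠ 0, so z = -1 + I/3 is a (simple) pole.

Poles of f: {-1 + I/3, -1 + 2*I, 1/2 + 3*I}

Final answer: {-1 + I/3, -1 + 2*I, 1/2 + 3*I}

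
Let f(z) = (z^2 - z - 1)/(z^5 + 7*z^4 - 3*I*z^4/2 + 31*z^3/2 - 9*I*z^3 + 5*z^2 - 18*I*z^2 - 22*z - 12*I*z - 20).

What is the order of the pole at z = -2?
Factor the denominator:
  z^5 + 7*z^4 - 3*I*z^4/2 + 31*z^3/2 - 9*I*z^3 + 5*z^2 - 18*I*z^2 - 22*z - 12*I*z - 20 = (z + 2)^3*(z + 2 - I)*(z - 1 - I/2)

The numerator P(z) = z^2 - z - 1 has P(-2) = 5 ≠ 0, so no factor of (z + 2) cancels.
Near z = -2 we can therefore write f(z) = g(z)/(z + 2)^3 with g analytic at -2 and g(-2) ≠ 0 (g is the numerator divided by the remaining denominator factors).

Hence z = -2 is a pole of order 3.

Final answer: 3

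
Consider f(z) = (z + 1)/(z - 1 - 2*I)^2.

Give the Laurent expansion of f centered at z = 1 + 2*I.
(2 + 2*I)/(z - 1 - 2*I)^2 + 1/(z - 1 - 2*I)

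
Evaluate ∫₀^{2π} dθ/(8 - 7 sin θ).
Call the integral J. The integrand is 2π-periodic and we integrate over a full period, so shifting θ does not change the value (θ → θ + π/2 turns sin θ into cos θ; θ → θ + π flips the sign of the trig term). Hence
  J = ∫₀^{2π} dθ/(8 + 7 cos θ).
Put z = e^{iθ}: then cos θ = (z + 1/z)/2, dθ = dz/(iz), and z runs once counterclockwise around |z| = 1:
  J = ∮_{|z|=1} 1/(8 + 7*(z + 1/z)/2) · dz/(iz) = (2/i) ∮_{|z|=1} dz/(7*z^2 + 16*z + 7).
The roots of 7*z^2 + 16*z + 7 are z = (-8 ± sqrt(8^2 - 7^2))/7, with sqrt(15) = sqrt(15); their product is 1, so only z₊ = -8/7 + sqrt(15)/7 lies inside the unit circle (z₋ = -8/7 - sqrt(15)/7 lies outside).
z₊ is a simple zero of q(z) = 7*z^2 + 16*z + 7, so Res(1/q, z₊) = 1/q'(z₊) with q'(z) = 14*z + 16; and q'(z₊) = 7*(z₊ - z₋) = 2*sqrt(15).
Therefore J = (2/i) · 2πi · 1/(2*sqrt(15)) = 2*pi/(sqrt(15)) = 2*sqrt(15)*pi/15

Final answer: 2*sqrt(15)*pi/15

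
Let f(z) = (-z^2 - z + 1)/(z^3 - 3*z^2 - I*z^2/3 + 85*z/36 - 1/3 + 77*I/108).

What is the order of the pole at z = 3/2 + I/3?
Factor the denominator:
  z^3 - 3*z^2 - I*z^2/3 + 85*z/36 - 1/3 + 77*I/108 = (z - 3/2 - I/3)^2*(z + I/3)

The numerator P(z) = -z^2 - z + 1 has P(3/2 + I/3) = -95/36 - 4*I/3 ≠ 0, so no factor of (z - 3/2 - I/3) cancels.
Near z = 3/2 + I/3 we can therefore write f(z) = g(z)/(z - 3/2 - I/3)^2 with g analytic at 3/2 + I/3 and g(3/2 + I/3) ≠ 0 (g is the numerator divided by the remaining denominator factors).

Hence z = 3/2 + I/3 is a pole of order 2.

Final answer: 2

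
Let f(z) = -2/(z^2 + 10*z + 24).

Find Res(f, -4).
Write f(z) = P(z)/Q(z) with P(z) = -2 and Q(z) = z^2 + 10*z + 24.
The denominator factors as Q(z) = (z + 6)*(z + 4), so z = -4 is a simple zero of Q and P is analytic there; z = -4 is therefore a simple pole and
  Res(f, z₀) = P(z₀)/Q'(z₀).

Q'(z) = 2*z + 10, so Q'(-4) = 2.
P(-4) = -2.

Res(f, -4) = (-2)/(2) = -1

Final answer: -1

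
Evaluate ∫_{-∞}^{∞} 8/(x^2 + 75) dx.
Let f(z) = 8/(z^2 + 75). The denominator has no real zeros and deg Q - deg P = 2 ≥ 2, so the integral of f over the upper semicircle |z| = R tends to 0 as R → ∞. Closing the contour in the upper half-plane,
  ∫_{-∞}^{∞} f(x) dx = 2πi · Σ Res(f, z_k)  over the poles with Im z_k > 0.

Zeros of the denominator: z^2 + 75 = 0 gives z = ±5*sqrt(3)*I.
Upper half-plane: z = 5*sqrt(3)*I (simple).

Each pole is a simple zero of Q(z) = z^2 + 75, so Res(f, z₀) = P(z₀)/Q'(z₀) with P(z) = 8, Q'(z) = 2*z:
  Res(f, 5*sqrt(3)*I) = (8)/(10*sqrt(3)*I) = -4*sqrt(3)*I/15

∫_{-∞}^{∞} f(x) dx = 2πi · (-4*sqrt(3)*I/15) = 8*sqrt(3)*pi/15

Final answer: 8*sqrt(3)*pi/15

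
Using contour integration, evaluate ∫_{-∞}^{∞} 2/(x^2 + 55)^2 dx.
sqrt(55)*pi/3025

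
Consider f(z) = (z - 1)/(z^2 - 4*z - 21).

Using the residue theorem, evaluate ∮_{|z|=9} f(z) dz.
By the residue theorem, ∮_C f(z) dz = 2πi · (sum of the residues of f at the poles inside |z| = 9).

The denominator factors as (z + 3)*(z - 7), so the singularities of f are simple poles at z = -3, z = 7.
  |-3|² = 9 < 81 = 9², so this pole is inside the contour.
  |7|² = 49 < 81 = 9², so this pole is inside the contour.

With P(z) = z - 1 and Q(z) = z^2 - 4*z - 21, each pole is simple, so Res(f, z₀) = P(z₀)/Q'(z₀) with Q'(z) = 2*z - 4.
  Res(f, -3) = P(-3)/Q'(-3) = (-4)/(-10) = 2/5
  Res(f, 7) = P(7)/Q'(7) = (6)/(10) = 3/5

Sum of residues inside C: 1
∮_C f(z) dz = 2πi · (1) = 2*I*pi

Final answer: 2*I*pi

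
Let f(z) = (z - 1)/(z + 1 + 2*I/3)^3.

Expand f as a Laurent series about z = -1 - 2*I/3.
Put w = z - (-1 - 2*I/3), i.e. z = w - 1 - 2*I/3. The denominator is w^3, so it suffices to rewrite the numerator in powers of w.

P(z) = z - 1
P(w - 1 - 2*I/3) = -2 - 2*I/3 + w

Dividing each term by w^3:
  f = (-2 - 2*I/3)/w^3 + 1/w^2

Substituting back w = z + 1 + 2*I/3:
  f(z) = (-2 - 2*I/3)/(z + 1 + 2*I/3)^3 + 1/(z + 1 + 2*I/3)^2

The series is finite because the numerator is a polynomial; the negative powers form the principal part.

Final answer: (-2 - 2*I/3)/(z + 1 + 2*I/3)^3 + 1/(z + 1 + 2*I/3)^2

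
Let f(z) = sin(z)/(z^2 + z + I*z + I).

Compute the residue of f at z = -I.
Write f(z) = P(z)/Q(z) with P(z) = sin(z) and Q(z) = z^2 + z + I*z + I.
The denominator factors as Q(z) = (z + I)*(z + 1), so z = -I is a simple zero of Q and P is analytic there; z = -I is therefore a simple pole and
  Res(f, z₀) = P(z₀)/Q'(z₀).

Q'(z) = 2*z + 1 + I, so Q'(-I) = 1 - I.
P(-I) = -I*sinh(1).

Res(f, -I) = (-I*sinh(1))/(1 - I) = (1/2 - I/2)*sinh(1)

Final answer: (1/2 - I/2)*sinh(1)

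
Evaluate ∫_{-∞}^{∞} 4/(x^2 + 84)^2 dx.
sqrt(21)*pi/1764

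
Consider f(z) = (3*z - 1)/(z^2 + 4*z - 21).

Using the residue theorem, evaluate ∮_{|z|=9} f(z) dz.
6*I*pi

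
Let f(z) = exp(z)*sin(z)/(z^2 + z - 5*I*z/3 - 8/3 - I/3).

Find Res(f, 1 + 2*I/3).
Write f(z) = P(z)/Q(z) with P(z) = exp(z)*sin(z) and Q(z) = z^2 + z - 5*I*z/3 - 8/3 - I/3.
The denominator factors as Q(z) = (z - 1 - 2*I/3)*(z + 2 - I), so z = 1 + 2*I/3 is a simple zero of Q and P is analytic there; z = 1 + 2*I/3 is therefore a simple pole and
  Res(f, z₀) = P(z₀)/Q'(z₀).

Q'(z) = 2*z + 1 - 5*I/3, so Q'(1 + 2*I/3) = 3 - I/3.
P(1 + 2*I/3) = exp(1 + 2*I/3)*sin(1 + 2*I/3).

Res(f, 1 + 2*I/3) = (exp(1 + 2*I/3)*sin(1 + 2*I/3))/(3 - I/3) = (27/82 + 3*I/82)*exp(1 + 2*I/3)*sin(1 + 2*I/3)

Final answer: (27/82 + 3*I/82)*exp(1 + 2*I/3)*sin(1 + 2*I/3)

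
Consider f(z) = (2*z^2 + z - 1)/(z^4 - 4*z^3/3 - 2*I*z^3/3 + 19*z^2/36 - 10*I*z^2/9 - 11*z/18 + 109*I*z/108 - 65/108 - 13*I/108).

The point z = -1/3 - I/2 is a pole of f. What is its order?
Factor the denominator:
  z^4 - 4*z^3/3 - 2*I*z^3/3 + 19*z^2/36 - 10*I*z^2/9 - 11*z/18 + 109*I*z/108 - 65/108 - 13*I/108 = (z + 1/3 + I/2)^2*(z - 1 - I)*(z - 1 - 2*I/3)

The numerator P(z) = 2*z^2 + z - 1 has P(-1/3 - I/2) = -29/18 + I/6 ≠ 0, so no factor of (z + 1/3 + I/2) cancels.
Near z = -1/3 - I/2 we can therefore write f(z) = g(z)/(z + 1/3 + I/2)^2 with g analytic at -1/3 - I/2 and g(-1/3 - I/2) ≠ 0 (g is the numerator divided by the remaining denominator factors).

Hence z = -1/3 - I/2 is a pole of order 2.

Final answer: 2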